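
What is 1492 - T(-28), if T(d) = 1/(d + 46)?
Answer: 26855/18 ≈ 1491.9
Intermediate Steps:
T(d) = 1/(46 + d)
1492 - T(-28) = 1492 - 1/(46 - 28) = 1492 - 1/18 = 26855/18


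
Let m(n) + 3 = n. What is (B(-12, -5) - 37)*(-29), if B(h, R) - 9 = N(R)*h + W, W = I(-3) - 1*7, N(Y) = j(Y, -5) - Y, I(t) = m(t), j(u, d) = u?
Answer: 1189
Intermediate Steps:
m(n) = -3 + n
I(t) = -3 + t
N(Y) = 0 (N(Y) = Y - Y = 0)
W = -13 (W = (-3 - 3) - 1*7 = -6 - 7 = -13)
B(h, R) = -4 (B(h, R) = 9 + (0*h - 13) = 9 + (0 - 13) = 9 - 13 = -4)
(B(-12, -5) - 37)*(-29) = (-4 - 37)*(-29) = -41*(-29) = 1189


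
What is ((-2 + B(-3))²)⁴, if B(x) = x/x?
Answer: 1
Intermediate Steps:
B(x) = 1
((-2 + B(-3))²)⁴ = ((-2 + 1)²)⁴ = ((-1)²)⁴ = 1⁴ = 1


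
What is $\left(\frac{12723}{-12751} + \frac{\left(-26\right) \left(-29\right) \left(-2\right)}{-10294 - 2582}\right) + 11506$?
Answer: $\frac{16283897176}{1415361} \approx 11505.0$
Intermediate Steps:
$\left(\frac{12723}{-12751} + \frac{\left(-26\right) \left(-29\right) \left(-2\right)}{-10294 - 2582}\right) + 11506 = \left(12723 \left(- \frac{1}{12751}\right) + \frac{754 \left(-2\right)}{-10294 - 2582}\right) + 11506 = \left(- \frac{12723}{12751} - \frac{1508}{-12876}\right) + 11506 = \left(- \frac{12723}{12751} - - \frac{13}{111}\right) + 11506 = \left(- \frac{12723}{12751} + \frac{13}{111}\right) + 11506 = - \frac{1246490}{1415361} + 11506 = \frac{16283897176}{1415361}$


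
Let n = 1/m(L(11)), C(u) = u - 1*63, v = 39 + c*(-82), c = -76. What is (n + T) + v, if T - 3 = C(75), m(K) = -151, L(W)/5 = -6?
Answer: 949185/151 ≈ 6286.0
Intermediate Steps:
L(W) = -30 (L(W) = 5*(-6) = -30)
v = 6271 (v = 39 - 76*(-82) = 39 + 6232 = 6271)
C(u) = -63 + u (C(u) = u - 63 = -63 + u)
T = 15 (T = 3 + (-63 + 75) = 3 + 12 = 15)
n = -1/151 (n = 1/(-151) = -1/151 ≈ -0.0066225)
(n + T) + v = (-1/151 + 15) + 6271 = 2264/151 + 6271 = 949185/151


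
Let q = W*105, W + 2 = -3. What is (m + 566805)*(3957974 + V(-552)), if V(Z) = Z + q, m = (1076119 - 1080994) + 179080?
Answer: 2932100245970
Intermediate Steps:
W = -5 (W = -2 - 3 = -5)
q = -525 (q = -5*105 = -525)
m = 174205 (m = -4875 + 179080 = 174205)
V(Z) = -525 + Z (V(Z) = Z - 525 = -525 + Z)
(m + 566805)*(3957974 + V(-552)) = (174205 + 566805)*(3957974 + (-525 - 552)) = 741010*(3957974 - 1077) = 741010*3956897 = 2932100245970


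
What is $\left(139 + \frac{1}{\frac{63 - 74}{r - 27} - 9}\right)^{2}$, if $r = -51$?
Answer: $\frac{9210432841}{477481} \approx 19290.0$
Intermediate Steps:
$\left(139 + \frac{1}{\frac{63 - 74}{r - 27} - 9}\right)^{2} = \left(139 + \frac{1}{\frac{63 - 74}{-51 - 27} - 9}\right)^{2} = \left(139 + \frac{1}{- \frac{11}{-78} - 9}\right)^{2} = \left(139 + \frac{1}{\left(-11\right) \left(- \frac{1}{78}\right) - 9}\right)^{2} = \left(139 + \frac{1}{\frac{11}{78} - 9}\right)^{2} = \left(139 + \frac{1}{- \frac{691}{78}}\right)^{2} = \left(139 - \frac{78}{691}\right)^{2} = \left(\frac{95971}{691}\right)^{2} = \frac{9210432841}{477481}$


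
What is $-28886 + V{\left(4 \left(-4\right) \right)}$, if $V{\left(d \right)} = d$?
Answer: $-28902$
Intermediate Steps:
$-28886 + V{\left(4 \left(-4\right) \right)} = -28886 + 4 \left(-4\right) = -28886 - 16 = -28902$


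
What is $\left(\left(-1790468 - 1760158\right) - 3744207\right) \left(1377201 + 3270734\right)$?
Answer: $-33905909619855$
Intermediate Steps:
$\left(\left(-1790468 - 1760158\right) - 3744207\right) \left(1377201 + 3270734\right) = \left(-3550626 - 3744207\right) 4647935 = \left(-7294833\right) 4647935 = -33905909619855$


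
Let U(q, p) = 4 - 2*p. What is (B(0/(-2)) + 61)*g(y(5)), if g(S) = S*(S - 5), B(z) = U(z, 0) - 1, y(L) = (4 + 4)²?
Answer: 241664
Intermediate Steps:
y(L) = 64 (y(L) = 8² = 64)
B(z) = 3 (B(z) = (4 - 2*0) - 1 = (4 + 0) - 1 = 4 - 1 = 3)
g(S) = S*(-5 + S)
(B(0/(-2)) + 61)*g(y(5)) = (3 + 61)*(64*(-5 + 64)) = 64*(64*59) = 64*3776 = 241664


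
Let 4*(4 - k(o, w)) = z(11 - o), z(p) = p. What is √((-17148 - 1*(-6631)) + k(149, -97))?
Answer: I*√41914/2 ≈ 102.36*I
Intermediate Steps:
k(o, w) = 5/4 + o/4 (k(o, w) = 4 - (11 - o)/4 = 4 + (-11/4 + o/4) = 5/4 + o/4)
√((-17148 - 1*(-6631)) + k(149, -97)) = √((-17148 - 1*(-6631)) + (5/4 + (¼)*149)) = √((-17148 + 6631) + (5/4 + 149/4)) = √(-10517 + 77/2) = √(-20957/2) = I*√41914/2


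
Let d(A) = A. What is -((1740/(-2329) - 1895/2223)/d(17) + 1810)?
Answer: -159299301115/88015239 ≈ -1809.9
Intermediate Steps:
-((1740/(-2329) - 1895/2223)/d(17) + 1810) = -((1740/(-2329) - 1895/2223)/17 + 1810) = -((1740*(-1/2329) - 1895*1/2223)*(1/17) + 1810) = -((-1740/2329 - 1895/2223)*(1/17) + 1810) = -(-8281475/5177367*1/17 + 1810) = -(-8281475/88015239 + 1810) = -1*159299301115/88015239 = -159299301115/88015239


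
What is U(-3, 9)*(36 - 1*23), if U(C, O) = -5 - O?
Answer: -182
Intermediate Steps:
U(-3, 9)*(36 - 1*23) = (-5 - 1*9)*(36 - 1*23) = (-5 - 9)*(36 - 23) = -14*13 = -182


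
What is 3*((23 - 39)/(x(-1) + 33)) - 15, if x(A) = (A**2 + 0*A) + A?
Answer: -181/11 ≈ -16.455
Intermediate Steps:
x(A) = A + A**2 (x(A) = (A**2 + 0) + A = A**2 + A = A + A**2)
3*((23 - 39)/(x(-1) + 33)) - 15 = 3*((23 - 39)/(-(1 - 1) + 33)) - 15 = 3*(-16/(-1*0 + 33)) - 15 = 3*(-16/(0 + 33)) - 15 = 3*(-16/33) - 15 = -16/11 - 15 = -181/11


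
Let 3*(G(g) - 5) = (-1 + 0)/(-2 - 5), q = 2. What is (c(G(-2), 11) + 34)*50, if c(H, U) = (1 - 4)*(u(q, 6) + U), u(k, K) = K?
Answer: -850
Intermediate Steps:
G(g) = 106/21 (G(g) = 5 + ((-1 + 0)/(-2 - 5))/3 = 5 + (-1/(-7))/3 = 5 + (-1*(-⅐))/3 = 5 + (⅓)*(⅐) = 5 + 1/21 = 106/21)
c(H, U) = -18 - 3*U (c(H, U) = (1 - 4)*(6 + U) = -3*(6 + U) = -18 - 3*U)
(c(G(-2), 11) + 34)*50 = ((-18 - 3*11) + 34)*50 = ((-18 - 33) + 34)*50 = (-51 + 34)*50 = -17*50 = -850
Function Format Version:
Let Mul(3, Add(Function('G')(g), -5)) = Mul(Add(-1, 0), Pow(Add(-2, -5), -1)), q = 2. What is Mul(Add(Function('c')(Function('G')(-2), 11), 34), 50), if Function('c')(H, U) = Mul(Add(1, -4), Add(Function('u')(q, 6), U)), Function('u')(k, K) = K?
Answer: -850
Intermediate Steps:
Function('G')(g) = Rational(106, 21) (Function('G')(g) = Add(5, Mul(Rational(1, 3), Mul(Add(-1, 0), Pow(Add(-2, -5), -1)))) = Add(5, Mul(Rational(1, 3), Mul(-1, Pow(-7, -1)))) = Add(5, Mul(Rational(1, 3), Mul(-1, Rational(-1, 7)))) = Add(5, Mul(Rational(1, 3), Rational(1, 7))) = Add(5, Rational(1, 21)) = Rational(106, 21))
Function('c')(H, U) = Add(-18, Mul(-3, U)) (Function('c')(H, U) = Mul(Add(1, -4), Add(6, U)) = Mul(-3, Add(6, U)) = Add(-18, Mul(-3, U)))
Mul(Add(Function('c')(Function('G')(-2), 11), 34), 50) = Mul(Add(Add(-18, Mul(-3, 11)), 34), 50) = Mul(Add(Add(-18, -33), 34), 50) = Mul(Add(-51, 34), 50) = Mul(-17, 50) = -850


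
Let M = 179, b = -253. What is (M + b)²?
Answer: 5476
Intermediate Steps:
(M + b)² = (179 - 253)² = (-74)² = 5476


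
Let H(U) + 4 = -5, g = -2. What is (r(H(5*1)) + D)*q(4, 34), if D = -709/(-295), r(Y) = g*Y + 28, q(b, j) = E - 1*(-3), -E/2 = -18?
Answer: 556881/295 ≈ 1887.7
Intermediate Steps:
E = 36 (E = -2*(-18) = 36)
H(U) = -9 (H(U) = -4 - 5 = -9)
q(b, j) = 39 (q(b, j) = 36 - 1*(-3) = 36 + 3 = 39)
r(Y) = 28 - 2*Y (r(Y) = -2*Y + 28 = 28 - 2*Y)
D = 709/295 (D = -709*(-1/295) = 709/295 ≈ 2.4034)
(r(H(5*1)) + D)*q(4, 34) = ((28 - 2*(-9)) + 709/295)*39 = ((28 + 18) + 709/295)*39 = (46 + 709/295)*39 = (14279/295)*39 = 556881/295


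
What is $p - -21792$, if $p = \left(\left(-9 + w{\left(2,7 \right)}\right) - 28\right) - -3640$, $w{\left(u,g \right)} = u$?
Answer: $25397$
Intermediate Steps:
$p = 3605$ ($p = \left(\left(-9 + 2\right) - 28\right) - -3640 = \left(-7 - 28\right) + 3640 = -35 + 3640 = 3605$)
$p - -21792 = 3605 - -21792 = 3605 + 21792 = 25397$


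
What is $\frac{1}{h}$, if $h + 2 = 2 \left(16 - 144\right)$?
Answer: $- \frac{1}{258} \approx -0.003876$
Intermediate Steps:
$h = -258$ ($h = -2 + 2 \left(16 - 144\right) = -2 + 2 \left(-128\right) = -2 - 256 = -258$)
$\frac{1}{h} = \frac{1}{-258} = - \frac{1}{258}$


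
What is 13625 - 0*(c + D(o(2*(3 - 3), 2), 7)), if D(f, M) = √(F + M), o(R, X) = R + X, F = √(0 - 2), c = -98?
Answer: 13625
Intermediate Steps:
F = I*√2 (F = √(-2) = I*√2 ≈ 1.4142*I)
D(f, M) = √(M + I*√2) (D(f, M) = √(I*√2 + M) = √(M + I*√2))
13625 - 0*(c + D(o(2*(3 - 3), 2), 7)) = 13625 - 0*(-98 + √(7 + I*√2)) = 13625 - 1*0 = 13625 + 0 = 13625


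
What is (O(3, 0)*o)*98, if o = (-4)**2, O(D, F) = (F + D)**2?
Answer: 14112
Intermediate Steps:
O(D, F) = (D + F)**2
o = 16
(O(3, 0)*o)*98 = ((3 + 0)**2*16)*98 = (3**2*16)*98 = (9*16)*98 = 144*98 = 14112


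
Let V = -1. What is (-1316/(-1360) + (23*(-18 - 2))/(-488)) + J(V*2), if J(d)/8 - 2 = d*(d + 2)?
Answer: 371459/20740 ≈ 17.910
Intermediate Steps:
J(d) = 16 + 8*d*(2 + d) (J(d) = 16 + 8*(d*(d + 2)) = 16 + 8*(d*(2 + d)) = 16 + 8*d*(2 + d))
(-1316/(-1360) + (23*(-18 - 2))/(-488)) + J(V*2) = (-1316/(-1360) + (23*(-18 - 2))/(-488)) + (16 + 8*(-1*2)² + 16*(-1*2)) = (-1316*(-1/1360) + (23*(-20))*(-1/488)) + (16 + 8*(-2)² + 16*(-2)) = (329/340 - 460*(-1/488)) + (16 + 8*4 - 32) = (329/340 + 115/122) + (16 + 32 - 32) = 39619/20740 + 16 = 371459/20740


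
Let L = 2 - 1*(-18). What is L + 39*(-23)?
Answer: -877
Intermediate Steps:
L = 20 (L = 2 + 18 = 20)
L + 39*(-23) = 20 + 39*(-23) = 20 - 897 = -877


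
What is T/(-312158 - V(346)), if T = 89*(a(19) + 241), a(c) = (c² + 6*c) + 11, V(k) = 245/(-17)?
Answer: -1099951/5306441 ≈ -0.20729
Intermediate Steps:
V(k) = -245/17 (V(k) = 245*(-1/17) = -245/17)
a(c) = 11 + c² + 6*c
T = 64703 (T = 89*((11 + 19² + 6*19) + 241) = 89*((11 + 361 + 114) + 241) = 89*(486 + 241) = 89*727 = 64703)
T/(-312158 - V(346)) = 64703/(-312158 - 1*(-245/17)) = 64703/(-312158 + 245/17) = 64703/(-5306441/17) = 64703*(-17/5306441) = -1099951/5306441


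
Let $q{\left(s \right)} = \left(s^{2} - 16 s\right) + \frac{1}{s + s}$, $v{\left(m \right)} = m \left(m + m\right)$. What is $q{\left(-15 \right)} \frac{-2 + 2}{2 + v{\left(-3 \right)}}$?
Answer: $0$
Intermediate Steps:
$v{\left(m \right)} = 2 m^{2}$ ($v{\left(m \right)} = m 2 m = 2 m^{2}$)
$q{\left(s \right)} = s^{2} + \frac{1}{2 s} - 16 s$ ($q{\left(s \right)} = \left(s^{2} - 16 s\right) + \frac{1}{2 s} = s^{2} + \frac{1}{2 s} - 16 s$)
$q{\left(-15 \right)} \frac{-2 + 2}{2 + v{\left(-3 \right)}} = \left(\left(-15\right)^{2} + \frac{1}{2 \left(-15\right)} - -240\right) \frac{-2 + 2}{2 + 2 \left(-3\right)^{2}} = \left(225 + \frac{1}{2} \left(- \frac{1}{15}\right) + 240\right) \frac{0}{2 + 2 \cdot 9} = \left(225 - \frac{1}{30} + 240\right) \frac{0}{2 + 18} = \frac{13949 \cdot \frac{0}{20}}{30} = \frac{13949 \cdot 0 \cdot \frac{1}{20}}{30} = \frac{13949}{30} \cdot 0 = 0$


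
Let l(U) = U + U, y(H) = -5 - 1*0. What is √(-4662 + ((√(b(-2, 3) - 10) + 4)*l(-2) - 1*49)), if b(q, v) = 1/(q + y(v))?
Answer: √(-231623 - 28*I*√497)/7 ≈ 0.092644 - 68.753*I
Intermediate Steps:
y(H) = -5 (y(H) = -5 + 0 = -5)
b(q, v) = 1/(-5 + q) (b(q, v) = 1/(q - 5) = 1/(-5 + q))
l(U) = 2*U
√(-4662 + ((√(b(-2, 3) - 10) + 4)*l(-2) - 1*49)) = √(-4662 + ((√(1/(-5 - 2) - 10) + 4)*(2*(-2)) - 1*49)) = √(-4662 + ((√(1/(-7) - 10) + 4)*(-4) - 49)) = √(-4662 + ((√(-⅐ - 10) + 4)*(-4) - 49)) = √(-4662 + ((√(-71/7) + 4)*(-4) - 49)) = √(-4662 + ((I*√497/7 + 4)*(-4) - 49)) = √(-4662 + ((4 + I*√497/7)*(-4) - 49)) = √(-4662 + ((-16 - 4*I*√497/7) - 49)) = √(-4662 + (-65 - 4*I*√497/7)) = √(-4727 - 4*I*√497/7)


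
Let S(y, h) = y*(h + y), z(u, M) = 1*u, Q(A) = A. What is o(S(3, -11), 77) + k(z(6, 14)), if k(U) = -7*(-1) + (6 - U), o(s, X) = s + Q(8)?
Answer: -9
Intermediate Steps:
z(u, M) = u
o(s, X) = 8 + s (o(s, X) = s + 8 = 8 + s)
k(U) = 13 - U (k(U) = 7 + (6 - U) = 13 - U)
o(S(3, -11), 77) + k(z(6, 14)) = (8 + 3*(-11 + 3)) + (13 - 1*6) = (8 + 3*(-8)) + (13 - 6) = (8 - 24) + 7 = -16 + 7 = -9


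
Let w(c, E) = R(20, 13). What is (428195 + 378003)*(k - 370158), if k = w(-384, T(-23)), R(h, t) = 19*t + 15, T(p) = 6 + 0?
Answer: -298209415408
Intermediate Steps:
T(p) = 6
R(h, t) = 15 + 19*t
w(c, E) = 262 (w(c, E) = 15 + 19*13 = 15 + 247 = 262)
k = 262
(428195 + 378003)*(k - 370158) = (428195 + 378003)*(262 - 370158) = 806198*(-369896) = -298209415408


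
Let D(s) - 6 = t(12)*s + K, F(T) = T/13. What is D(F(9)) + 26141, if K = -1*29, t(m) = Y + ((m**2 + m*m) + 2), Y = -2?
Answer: 342126/13 ≈ 26317.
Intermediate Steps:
t(m) = 2*m**2 (t(m) = -2 + ((m**2 + m*m) + 2) = -2 + ((m**2 + m**2) + 2) = -2 + (2*m**2 + 2) = -2 + (2 + 2*m**2) = 2*m**2)
K = -29
F(T) = T/13 (F(T) = T*(1/13) = T/13)
D(s) = -23 + 288*s (D(s) = 6 + ((2*12**2)*s - 29) = 6 + ((2*144)*s - 29) = 6 + (288*s - 29) = 6 + (-29 + 288*s) = -23 + 288*s)
D(F(9)) + 26141 = (-23 + 288*((1/13)*9)) + 26141 = (-23 + 288*(9/13)) + 26141 = (-23 + 2592/13) + 26141 = 2293/13 + 26141 = 342126/13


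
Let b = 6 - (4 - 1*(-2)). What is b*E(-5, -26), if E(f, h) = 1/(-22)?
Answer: 0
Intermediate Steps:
E(f, h) = -1/22
b = 0 (b = 6 - (4 + 2) = 6 - 1*6 = 6 - 6 = 0)
b*E(-5, -26) = 0*(-1/22) = 0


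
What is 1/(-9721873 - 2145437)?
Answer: -1/11867310 ≈ -8.4265e-8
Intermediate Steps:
1/(-9721873 - 2145437) = 1/(-11867310) = -1/11867310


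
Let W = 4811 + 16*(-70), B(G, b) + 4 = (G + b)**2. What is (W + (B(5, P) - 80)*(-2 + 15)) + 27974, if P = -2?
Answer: 30690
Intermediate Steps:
B(G, b) = -4 + (G + b)**2
W = 3691 (W = 4811 - 1120 = 3691)
(W + (B(5, P) - 80)*(-2 + 15)) + 27974 = (3691 + ((-4 + (5 - 2)**2) - 80)*(-2 + 15)) + 27974 = (3691 + ((-4 + 3**2) - 80)*13) + 27974 = (3691 + ((-4 + 9) - 80)*13) + 27974 = (3691 + (5 - 80)*13) + 27974 = (3691 - 75*13) + 27974 = (3691 - 975) + 27974 = 2716 + 27974 = 30690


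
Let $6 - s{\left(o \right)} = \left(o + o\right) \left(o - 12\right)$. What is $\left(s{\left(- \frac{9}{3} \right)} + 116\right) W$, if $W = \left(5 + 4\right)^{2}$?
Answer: $2592$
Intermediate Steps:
$s{\left(o \right)} = 6 - 2 o \left(-12 + o\right)$ ($s{\left(o \right)} = 6 - \left(o + o\right) \left(o - 12\right) = 6 - 2 o \left(-12 + o\right)$)
$W = 81$ ($W = 9^{2} = 81$)
$\left(s{\left(- \frac{9}{3} \right)} + 116\right) W = \left(\left(6 - 2 \left(- \frac{9}{3}\right)^{2} + 24 \left(- \frac{9}{3}\right)\right) + 116\right) 81 = \left(\left(6 - 2 \left(\left(-9\right) \frac{1}{3}\right)^{2} + 24 \left(\left(-9\right) \frac{1}{3}\right)\right) + 116\right) 81 = \left(\left(6 - 2 \left(-3\right)^{2} + 24 \left(-3\right)\right) + 116\right) 81 = \left(\left(6 - 18 - 72\right) + 116\right) 81 = \left(-84 + 116\right) 81 = 32 \cdot 81 = 2592$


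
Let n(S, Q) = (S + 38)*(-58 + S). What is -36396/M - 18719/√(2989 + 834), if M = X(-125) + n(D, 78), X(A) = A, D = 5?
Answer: 9099/601 - 18719*√3823/3823 ≈ -287.61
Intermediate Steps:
n(S, Q) = (-58 + S)*(38 + S) (n(S, Q) = (38 + S)*(-58 + S) = (-58 + S)*(38 + S))
M = -2404 (M = -125 + (-2204 + 5² - 20*5) = -125 + (-2204 + 25 - 100) = -125 - 2279 = -2404)
-36396/M - 18719/√(2989 + 834) = -36396/(-2404) - 18719/√(2989 + 834) = -36396*(-1/2404) - 18719*√3823/3823 = 9099/601 - 18719*√3823/3823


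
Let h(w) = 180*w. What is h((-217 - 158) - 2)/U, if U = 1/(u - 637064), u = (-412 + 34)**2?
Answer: 33535054800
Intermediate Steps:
u = 142884 (u = (-378)**2 = 142884)
U = -1/494180 (U = 1/(142884 - 637064) = 1/(-494180) = -1/494180 ≈ -2.0236e-6)
h((-217 - 158) - 2)/U = (180*((-217 - 158) - 2))/(-1/494180) = (180*(-375 - 2))*(-494180) = (180*(-377))*(-494180) = -67860*(-494180) = 33535054800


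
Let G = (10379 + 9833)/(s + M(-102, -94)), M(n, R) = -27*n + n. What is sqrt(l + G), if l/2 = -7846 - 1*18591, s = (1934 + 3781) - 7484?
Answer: I*sqrt(41207428990)/883 ≈ 229.89*I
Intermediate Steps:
s = -1769 (s = 5715 - 7484 = -1769)
M(n, R) = -26*n
l = -52874 (l = 2*(-7846 - 1*18591) = 2*(-7846 - 18591) = 2*(-26437) = -52874)
G = 20212/883 (G = (10379 + 9833)/(-1769 - 26*(-102)) = 20212/(-1769 + 2652) = 20212/883 ≈ 22.890)
sqrt(l + G) = sqrt(-52874 + 20212/883) = sqrt(-46667530/883) = I*sqrt(41207428990)/883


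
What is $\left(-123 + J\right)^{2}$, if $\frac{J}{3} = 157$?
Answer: $121104$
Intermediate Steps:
$J = 471$ ($J = 3 \cdot 157 = 471$)
$\left(-123 + J\right)^{2} = \left(-123 + 471\right)^{2} = 348^{2} = 121104$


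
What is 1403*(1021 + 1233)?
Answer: 3162362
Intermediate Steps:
1403*(1021 + 1233) = 1403*2254 = 3162362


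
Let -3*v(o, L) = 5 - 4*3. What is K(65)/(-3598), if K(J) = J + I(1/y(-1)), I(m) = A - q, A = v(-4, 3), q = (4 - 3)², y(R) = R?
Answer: -199/10794 ≈ -0.018436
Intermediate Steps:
v(o, L) = 7/3 (v(o, L) = -(5 - 4*3)/3 = -(5 - 12)/3 = -⅓*(-7) = 7/3)
q = 1 (q = 1² = 1)
A = 7/3 ≈ 2.3333
I(m) = 4/3 (I(m) = 7/3 - 1*1 = 7/3 - 1 = 4/3)
K(J) = 4/3 + J (K(J) = J + 4/3 = 4/3 + J)
K(65)/(-3598) = (4/3 + 65)/(-3598) = (199/3)*(-1/3598) = -199/10794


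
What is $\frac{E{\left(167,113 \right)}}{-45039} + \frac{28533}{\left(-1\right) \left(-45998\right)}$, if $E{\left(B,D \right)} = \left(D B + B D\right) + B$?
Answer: $- \frac{458640395}{2071703922} \approx -0.22138$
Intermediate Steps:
$E{\left(B,D \right)} = B + 2 B D$ ($E{\left(B,D \right)} = \left(B D + B D\right) + B = 2 B D + B = B + 2 B D$)
$\frac{E{\left(167,113 \right)}}{-45039} + \frac{28533}{\left(-1\right) \left(-45998\right)} = \frac{167 \left(1 + 2 \cdot 113\right)}{-45039} + \frac{28533}{\left(-1\right) \left(-45998\right)} = 167 \left(1 + 226\right) \left(- \frac{1}{45039}\right) + \frac{28533}{45998} = 167 \cdot 227 \left(- \frac{1}{45039}\right) + 28533 \cdot \frac{1}{45998} = 37909 \left(- \frac{1}{45039}\right) + \frac{28533}{45998} = - \frac{37909}{45039} + \frac{28533}{45998} = - \frac{458640395}{2071703922}$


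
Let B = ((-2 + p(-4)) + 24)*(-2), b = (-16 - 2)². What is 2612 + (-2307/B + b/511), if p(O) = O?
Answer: 16413631/6132 ≈ 2676.7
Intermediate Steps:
b = 324 (b = (-18)² = 324)
B = -36 (B = ((-2 - 4) + 24)*(-2) = (-6 + 24)*(-2) = 18*(-2) = -36)
2612 + (-2307/B + b/511) = 2612 + (-2307/(-36) + 324/511) = 2612 + (-2307*(-1/36) + 324*(1/511)) = 2612 + (769/12 + 324/511) = 2612 + 396847/6132 = 16413631/6132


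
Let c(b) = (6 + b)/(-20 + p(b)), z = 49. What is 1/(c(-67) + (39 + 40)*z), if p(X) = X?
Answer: 87/336838 ≈ 0.00025828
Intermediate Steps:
c(b) = (6 + b)/(-20 + b)
1/(c(-67) + (39 + 40)*z) = 1/((6 - 67)/(-20 - 67) + (39 + 40)*49) = 1/(-61/(-87) + 79*49) = 1/(-1/87*(-61) + 3871) = 1/(61/87 + 3871) = 1/(336838/87) = 87/336838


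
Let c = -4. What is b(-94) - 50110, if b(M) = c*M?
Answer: -49734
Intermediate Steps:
b(M) = -4*M
b(-94) - 50110 = -4*(-94) - 50110 = 376 - 50110 = -49734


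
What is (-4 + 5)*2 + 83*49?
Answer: 4069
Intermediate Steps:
(-4 + 5)*2 + 83*49 = 1*2 + 4067 = 2 + 4067 = 4069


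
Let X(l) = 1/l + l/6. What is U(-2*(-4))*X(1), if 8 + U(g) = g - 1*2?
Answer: -7/3 ≈ -2.3333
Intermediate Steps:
U(g) = -10 + g (U(g) = -8 + (g - 1*2) = -8 + (g - 2) = -8 + (-2 + g) = -10 + g)
X(l) = 1/l + l/6 (X(l) = 1/l + l*(⅙) = 1/l + l/6)
U(-2*(-4))*X(1) = (-10 - 2*(-4))*(1/1 + (⅙)*1) = (-10 + 8)*(1 + ⅙) = -2*7/6 = -7/3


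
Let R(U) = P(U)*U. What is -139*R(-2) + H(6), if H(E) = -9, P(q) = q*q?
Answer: 1103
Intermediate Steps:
P(q) = q²
R(U) = U³ (R(U) = U²*U = U³)
-139*R(-2) + H(6) = -139*(-2)³ - 9 = -139*(-8) - 9 = 1112 - 9 = 1103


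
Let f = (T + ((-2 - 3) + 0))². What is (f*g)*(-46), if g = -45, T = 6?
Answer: 2070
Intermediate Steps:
f = 1 (f = (6 + ((-2 - 3) + 0))² = (6 + (-5 + 0))² = (6 - 5)² = 1² = 1)
(f*g)*(-46) = (1*(-45))*(-46) = -45*(-46) = 2070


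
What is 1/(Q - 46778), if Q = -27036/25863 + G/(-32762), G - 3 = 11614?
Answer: -282441202/13212429948457 ≈ -2.1377e-5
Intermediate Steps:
G = 11617 (G = 3 + 11614 = 11617)
Q = -395401301/282441202 (Q = -27036/25863 + 11617/(-32762) = -27036*1/25863 + 11617*(-1/32762) = -9012/8621 - 11617/32762 = -395401301/282441202 ≈ -1.3999)
1/(Q - 46778) = 1/(-395401301/282441202 - 46778) = 1/(-13212429948457/282441202) = -282441202/13212429948457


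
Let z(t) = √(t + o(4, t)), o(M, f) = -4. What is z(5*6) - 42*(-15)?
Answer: 630 + √26 ≈ 635.10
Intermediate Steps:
z(t) = √(-4 + t) (z(t) = √(t - 4) = √(-4 + t))
z(5*6) - 42*(-15) = √(-4 + 5*6) - 42*(-15) = √(-4 + 30) + 630 = √26 + 630 = 630 + √26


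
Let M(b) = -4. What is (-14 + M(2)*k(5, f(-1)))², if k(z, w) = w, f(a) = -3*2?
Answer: 100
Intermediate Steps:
f(a) = -6
(-14 + M(2)*k(5, f(-1)))² = (-14 - 4*(-6))² = (-14 + 24)² = 10² = 100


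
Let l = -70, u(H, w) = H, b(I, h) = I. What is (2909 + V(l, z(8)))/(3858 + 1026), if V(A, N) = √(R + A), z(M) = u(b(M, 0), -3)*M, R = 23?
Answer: 2909/4884 + I*√47/4884 ≈ 0.59562 + 0.0014037*I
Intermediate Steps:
z(M) = M² (z(M) = M*M = M²)
V(A, N) = √(23 + A)
(2909 + V(l, z(8)))/(3858 + 1026) = (2909 + √(23 - 70))/(3858 + 1026) = (2909 + √(-47))/4884 = (2909 + I*√47)*(1/4884) = 2909/4884 + I*√47/4884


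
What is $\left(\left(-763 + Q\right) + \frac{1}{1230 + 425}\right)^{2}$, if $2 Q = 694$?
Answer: $\frac{474003333441}{2739025} \approx 1.7306 \cdot 10^{5}$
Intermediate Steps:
$Q = 347$ ($Q = \frac{1}{2} \cdot 694 = 347$)
$\left(\left(-763 + Q\right) + \frac{1}{1230 + 425}\right)^{2} = \left(\left(-763 + 347\right) + \frac{1}{1230 + 425}\right)^{2} = \left(-416 + \frac{1}{1655}\right)^{2} = \left(- \frac{688479}{1655}\right)^{2} = \frac{474003333441}{2739025}$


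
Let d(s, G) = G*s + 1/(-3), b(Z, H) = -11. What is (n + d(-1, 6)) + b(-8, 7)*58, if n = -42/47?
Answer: -90977/141 ≈ -645.23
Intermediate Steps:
d(s, G) = -⅓ + G*s (d(s, G) = G*s - ⅓ = -⅓ + G*s)
n = -42/47 (n = -42*1/47 = -42/47 ≈ -0.89362)
(n + d(-1, 6)) + b(-8, 7)*58 = (-42/47 + (-⅓ + 6*(-1))) - 11*58 = (-42/47 + (-⅓ - 6)) - 638 = (-42/47 - 19/3) - 638 = -1019/141 - 638 = -90977/141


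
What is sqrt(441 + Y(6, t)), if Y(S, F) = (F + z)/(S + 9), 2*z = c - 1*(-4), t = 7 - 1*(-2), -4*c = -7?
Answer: sqrt(63618)/12 ≈ 21.019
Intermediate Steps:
c = 7/4 (c = -1/4*(-7) = 7/4 ≈ 1.7500)
t = 9 (t = 7 + 2 = 9)
z = 23/8 (z = (7/4 - 1*(-4))/2 = (7/4 + 4)/2 = (1/2)*(23/4) = 23/8 ≈ 2.8750)
Y(S, F) = (23/8 + F)/(9 + S) (Y(S, F) = (F + 23/8)/(S + 9) = (23/8 + F)/(9 + S))
sqrt(441 + Y(6, t)) = sqrt(441 + (23/8 + 9)/(9 + 6)) = sqrt(441 + (95/8)/15) = sqrt(441 + (1/15)*(95/8)) = sqrt(441 + 19/24) = sqrt(10603/24) = sqrt(63618)/12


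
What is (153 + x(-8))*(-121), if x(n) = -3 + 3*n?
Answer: -15246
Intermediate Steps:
(153 + x(-8))*(-121) = (153 + (-3 + 3*(-8)))*(-121) = (153 + (-3 - 24))*(-121) = (153 - 27)*(-121) = 126*(-121) = -15246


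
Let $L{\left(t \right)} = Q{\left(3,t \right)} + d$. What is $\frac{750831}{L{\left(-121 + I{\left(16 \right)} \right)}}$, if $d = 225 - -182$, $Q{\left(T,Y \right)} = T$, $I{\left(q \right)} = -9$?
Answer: $\frac{750831}{410} \approx 1831.3$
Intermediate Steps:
$d = 407$ ($d = 225 + 182 = 407$)
$L{\left(t \right)} = 410$ ($L{\left(t \right)} = 3 + 407 = 410$)
$\frac{750831}{L{\left(-121 + I{\left(16 \right)} \right)}} = \frac{750831}{410}$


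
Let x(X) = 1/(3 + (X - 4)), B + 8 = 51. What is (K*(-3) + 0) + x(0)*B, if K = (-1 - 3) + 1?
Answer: -34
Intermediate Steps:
B = 43 (B = -8 + 51 = 43)
K = -3 (K = -4 + 1 = -3)
x(X) = 1/(-1 + X) (x(X) = 1/(3 + (-4 + X)) = 1/(-1 + X))
(K*(-3) + 0) + x(0)*B = (-3*(-3) + 0) + 43/(-1 + 0) = (9 + 0) + 43/(-1) = 9 - 1*43 = 9 - 43 = -34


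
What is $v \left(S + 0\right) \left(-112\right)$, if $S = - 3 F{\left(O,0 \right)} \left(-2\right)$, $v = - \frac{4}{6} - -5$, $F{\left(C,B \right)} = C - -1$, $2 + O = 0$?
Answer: $2912$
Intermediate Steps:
$O = -2$ ($O = -2 + 0 = -2$)
$F{\left(C,B \right)} = 1 + C$ ($F{\left(C,B \right)} = C + 1 = 1 + C$)
$v = \frac{13}{3}$ ($v = \left(-4\right) \frac{1}{6} + 5 = - \frac{2}{3} + 5 = \frac{13}{3} \approx 4.3333$)
$S = -6$ ($S = - 3 \left(1 - 2\right) \left(-2\right) = \left(-3\right) \left(-1\right) \left(-2\right) = 3 \left(-2\right) = -6$)
$v \left(S + 0\right) \left(-112\right) = \frac{13 \left(-6 + 0\right)}{3} \left(-112\right) = \frac{13}{3} \left(-6\right) \left(-112\right) = \left(-26\right) \left(-112\right) = 2912$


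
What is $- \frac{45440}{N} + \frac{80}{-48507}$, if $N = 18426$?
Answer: $- \frac{3311760}{1342027} \approx -2.4677$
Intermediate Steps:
$- \frac{45440}{N} + \frac{80}{-48507} = - \frac{45440}{18426} + \frac{80}{-48507} = \left(-45440\right) \frac{1}{18426} + 80 \left(- \frac{1}{48507}\right) = - \frac{22720}{9213} - \frac{80}{48507} = - \frac{3311760}{1342027}$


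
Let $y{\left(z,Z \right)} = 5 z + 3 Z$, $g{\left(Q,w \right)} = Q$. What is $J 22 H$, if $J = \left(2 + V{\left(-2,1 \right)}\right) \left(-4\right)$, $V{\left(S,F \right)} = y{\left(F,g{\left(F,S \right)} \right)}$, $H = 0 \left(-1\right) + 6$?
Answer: $-5280$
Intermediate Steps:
$y{\left(z,Z \right)} = 3 Z + 5 z$
$H = 6$ ($H = 0 + 6 = 6$)
$V{\left(S,F \right)} = 8 F$ ($V{\left(S,F \right)} = 3 F + 5 F = 8 F$)
$J = -40$ ($J = \left(2 + 8 \cdot 1\right) \left(-4\right) = \left(2 + 8\right) \left(-4\right) = 10 \left(-4\right) = -40$)
$J 22 H = \left(-40\right) 22 \cdot 6 = \left(-880\right) 6 = -5280$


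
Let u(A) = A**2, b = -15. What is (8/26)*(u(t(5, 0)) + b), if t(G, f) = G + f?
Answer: 40/13 ≈ 3.0769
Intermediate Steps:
(8/26)*(u(t(5, 0)) + b) = (8/26)*((5 + 0)**2 - 15) = (8*(1/26))*(5**2 - 15) = 4*(25 - 15)/13 = (4/13)*10 = 40/13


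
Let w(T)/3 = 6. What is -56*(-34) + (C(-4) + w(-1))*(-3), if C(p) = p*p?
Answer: 1802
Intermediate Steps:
w(T) = 18 (w(T) = 3*6 = 18)
C(p) = p**2
-56*(-34) + (C(-4) + w(-1))*(-3) = -56*(-34) + ((-4)**2 + 18)*(-3) = 1904 + (16 + 18)*(-3) = 1904 + 34*(-3) = 1904 - 102 = 1802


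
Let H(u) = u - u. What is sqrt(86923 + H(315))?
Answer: sqrt(86923) ≈ 294.83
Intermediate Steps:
H(u) = 0
sqrt(86923 + H(315)) = sqrt(86923 + 0) = sqrt(86923)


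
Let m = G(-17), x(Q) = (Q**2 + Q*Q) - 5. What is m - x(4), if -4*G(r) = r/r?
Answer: -109/4 ≈ -27.250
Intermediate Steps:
x(Q) = -5 + 2*Q**2 (x(Q) = (Q**2 + Q**2) - 5 = 2*Q**2 - 5 = -5 + 2*Q**2)
G(r) = -1/4 (G(r) = -r/(4*r) = -1/4*1 = -1/4)
m = -1/4 ≈ -0.25000
m - x(4) = -1/4 - (-5 + 2*4**2) = -1/4 - (-5 + 2*16) = -1/4 - (-5 + 32) = -1/4 - 1*27 = -1/4 - 27 = -109/4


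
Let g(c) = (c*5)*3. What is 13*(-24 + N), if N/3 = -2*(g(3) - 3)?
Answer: -3588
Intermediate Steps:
g(c) = 15*c (g(c) = (5*c)*3 = 15*c)
N = -252 (N = 3*(-2*(15*3 - 3)) = 3*(-2*(45 - 3)) = 3*(-2*42) = 3*(-84) = -252)
13*(-24 + N) = 13*(-24 - 252) = 13*(-276) = -3588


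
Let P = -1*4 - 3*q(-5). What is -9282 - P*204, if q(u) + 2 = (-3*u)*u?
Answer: -55590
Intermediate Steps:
q(u) = -2 - 3*u² (q(u) = -2 + (-3*u)*u = -2 - 3*u²)
P = 227 (P = -1*4 - 3*(-2 - 3*(-5)²) = -4 - 3*(-2 - 3*25) = -4 - 3*(-2 - 75) = -4 - 3*(-77) = -4 + 231 = 227)
-9282 - P*204 = -9282 - 227*204 = -9282 - 1*46308 = -9282 - 46308 = -55590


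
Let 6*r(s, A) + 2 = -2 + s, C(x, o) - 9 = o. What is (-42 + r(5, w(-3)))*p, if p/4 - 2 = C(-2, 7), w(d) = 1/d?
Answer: -3012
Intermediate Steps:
C(x, o) = 9 + o
r(s, A) = -⅔ + s/6 (r(s, A) = -⅓ + (-2 + s)/6 = -⅓ + (-⅓ + s/6) = -⅔ + s/6)
p = 72 (p = 8 + 4*(9 + 7) = 8 + 4*16 = 8 + 64 = 72)
(-42 + r(5, w(-3)))*p = (-42 + (-⅔ + (⅙)*5))*72 = (-42 + (-⅔ + ⅚))*72 = (-42 + ⅙)*72 = -251/6*72 = -3012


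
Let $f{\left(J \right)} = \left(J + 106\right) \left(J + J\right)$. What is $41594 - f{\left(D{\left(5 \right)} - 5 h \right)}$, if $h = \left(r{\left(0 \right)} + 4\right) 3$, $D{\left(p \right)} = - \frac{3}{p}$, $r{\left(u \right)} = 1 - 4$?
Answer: $\frac{1110362}{25} \approx 44415.0$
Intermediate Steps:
$r{\left(u \right)} = -3$
$h = 3$ ($h = \left(-3 + 4\right) 3 = 1 \cdot 3 = 3$)
$f{\left(J \right)} = 2 J \left(106 + J\right)$ ($f{\left(J \right)} = \left(106 + J\right) 2 J = 2 J \left(106 + J\right)$)
$41594 - f{\left(D{\left(5 \right)} - 5 h \right)} = 41594 - 2 \left(- \frac{3}{5} - 15\right) \left(106 - \left(15 + \frac{3}{5}\right)\right) = 41594 - 2 \left(\left(-3\right) \frac{1}{5} - 15\right) \left(106 - \frac{78}{5}\right) = 41594 - 2 \left(- \frac{3}{5} - 15\right) \left(106 - \frac{78}{5}\right) = 41594 - 2 \left(- \frac{78}{5}\right) \left(106 - \frac{78}{5}\right) = 41594 - 2 \left(- \frac{78}{5}\right) \frac{452}{5} = 41594 - - \frac{70512}{25} = 41594 + \frac{70512}{25} = \frac{1110362}{25}$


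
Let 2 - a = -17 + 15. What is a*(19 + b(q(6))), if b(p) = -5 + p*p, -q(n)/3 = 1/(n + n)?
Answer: 225/4 ≈ 56.250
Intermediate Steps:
q(n) = -3/(2*n) (q(n) = -3/(n + n) = -3*1/(2*n) = -3/(2*n))
a = 4 (a = 2 - (-17 + 15) = 2 - 1*(-2) = 2 + 2 = 4)
b(p) = -5 + p²
a*(19 + b(q(6))) = 4*(19 + (-5 + (-3/2/6)²)) = 4*(19 + (-5 + (-3/2*⅙)²)) = 4*(19 + (-5 + (-¼)²)) = 4*(19 + (-5 + 1/16)) = 4*(19 - 79/16) = 4*(225/16) = 225/4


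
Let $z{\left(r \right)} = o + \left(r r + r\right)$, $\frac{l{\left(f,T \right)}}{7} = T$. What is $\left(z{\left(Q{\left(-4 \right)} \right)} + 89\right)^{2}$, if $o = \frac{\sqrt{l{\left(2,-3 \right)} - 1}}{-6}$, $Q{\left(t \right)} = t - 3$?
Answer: $\frac{\left(786 - i \sqrt{22}\right)^{2}}{36} \approx 17160.0 - 204.81 i$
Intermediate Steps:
$l{\left(f,T \right)} = 7 T$
$Q{\left(t \right)} = -3 + t$
$o = - \frac{i \sqrt{22}}{6}$ ($o = \frac{\sqrt{7 \left(-3\right) - 1}}{-6} = \sqrt{-21 - 1} \left(- \frac{1}{6}\right) = \sqrt{-22} \left(- \frac{1}{6}\right) = i \sqrt{22} \left(- \frac{1}{6}\right) = - \frac{i \sqrt{22}}{6} \approx - 0.78174 i$)
$z{\left(r \right)} = r + r^{2} - \frac{i \sqrt{22}}{6}$ ($z{\left(r \right)} = - \frac{i \sqrt{22}}{6} + \left(r r + r\right) = - \frac{i \sqrt{22}}{6} + \left(r^{2} + r\right) = - \frac{i \sqrt{22}}{6} + \left(r + r^{2}\right) = r + r^{2} - \frac{i \sqrt{22}}{6}$)
$\left(z{\left(Q{\left(-4 \right)} \right)} + 89\right)^{2} = \left(\left(\left(-3 - 4\right) + \left(-3 - 4\right)^{2} - \frac{i \sqrt{22}}{6}\right) + 89\right)^{2} = \left(\left(-7 + \left(-7\right)^{2} - \frac{i \sqrt{22}}{6}\right) + 89\right)^{2} = \left(\left(-7 + 49 - \frac{i \sqrt{22}}{6}\right) + 89\right)^{2} = \left(\left(42 - \frac{i \sqrt{22}}{6}\right) + 89\right)^{2} = \left(131 - \frac{i \sqrt{22}}{6}\right)^{2}$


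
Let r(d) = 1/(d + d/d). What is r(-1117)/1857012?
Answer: -1/2072425392 ≈ -4.8253e-10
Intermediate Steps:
r(d) = 1/(1 + d) (r(d) = 1/(d + 1) = 1/(1 + d))
r(-1117)/1857012 = 1/((1 - 1117)*1857012) = (1/1857012)/(-1116) = -1/1116*1/1857012 = -1/2072425392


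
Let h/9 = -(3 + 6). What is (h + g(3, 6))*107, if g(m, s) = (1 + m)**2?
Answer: -6955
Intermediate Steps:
h = -81 (h = 9*(-(3 + 6)) = 9*(-1*9) = 9*(-9) = -81)
(h + g(3, 6))*107 = (-81 + (1 + 3)**2)*107 = (-81 + 4**2)*107 = (-81 + 16)*107 = -65*107 = -6955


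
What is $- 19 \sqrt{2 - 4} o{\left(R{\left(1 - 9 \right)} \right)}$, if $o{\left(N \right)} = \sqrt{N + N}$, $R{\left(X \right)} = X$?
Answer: $76 \sqrt{2} \approx 107.48$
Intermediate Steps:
$o{\left(N \right)} = \sqrt{2} \sqrt{N}$ ($o{\left(N \right)} = \sqrt{2 N} = \sqrt{2} \sqrt{N}$)
$- 19 \sqrt{2 - 4} o{\left(R{\left(1 - 9 \right)} \right)} = - 19 \sqrt{2 - 4} \sqrt{2} \sqrt{1 - 9} = - 19 \sqrt{-2} \sqrt{2} \sqrt{1 - 9} = - 19 i \sqrt{2} \sqrt{2} \sqrt{-8} = - 19 i \sqrt{2} \sqrt{2} \cdot 2 i \sqrt{2} = - 19 i \sqrt{2} \cdot 4 i = 76 \sqrt{2}$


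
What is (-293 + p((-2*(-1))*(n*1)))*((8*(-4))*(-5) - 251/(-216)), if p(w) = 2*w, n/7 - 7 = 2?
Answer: -1427251/216 ≈ -6607.6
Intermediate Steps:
n = 63 (n = 49 + 7*2 = 49 + 14 = 63)
(-293 + p((-2*(-1))*(n*1)))*((8*(-4))*(-5) - 251/(-216)) = (-293 + 2*((-2*(-1))*(63*1)))*((8*(-4))*(-5) - 251/(-216)) = (-293 + 2*(2*63))*(-32*(-5) - 251*(-1/216)) = (-293 + 2*126)*(160 + 251/216) = (-293 + 252)*(34811/216) = -41*34811/216 = -1427251/216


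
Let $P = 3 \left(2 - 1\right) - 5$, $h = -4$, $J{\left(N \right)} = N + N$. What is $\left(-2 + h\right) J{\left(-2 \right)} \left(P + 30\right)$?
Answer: $672$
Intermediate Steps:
$J{\left(N \right)} = 2 N$
$P = -2$ ($P = 3 \cdot 1 - 5 = 3 - 5 = -2$)
$\left(-2 + h\right) J{\left(-2 \right)} \left(P + 30\right) = \left(-2 - 4\right) 2 \left(-2\right) \left(-2 + 30\right) = \left(-6\right) \left(-4\right) 28 = 24 \cdot 28 = 672$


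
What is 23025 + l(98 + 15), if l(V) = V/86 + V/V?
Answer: 1980349/86 ≈ 23027.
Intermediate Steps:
l(V) = 1 + V/86 (l(V) = V*(1/86) + 1 = V/86 + 1 = 1 + V/86)
23025 + l(98 + 15) = 23025 + (1 + (98 + 15)/86) = 23025 + (1 + (1/86)*113) = 23025 + (1 + 113/86) = 23025 + 199/86 = 1980349/86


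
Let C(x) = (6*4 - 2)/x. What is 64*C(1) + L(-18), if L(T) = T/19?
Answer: 26734/19 ≈ 1407.1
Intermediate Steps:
L(T) = T/19 (L(T) = T*(1/19) = T/19)
C(x) = 22/x (C(x) = (24 - 2)/x = 22/x)
64*C(1) + L(-18) = 64*(22/1) + (1/19)*(-18) = 64*(22*1) - 18/19 = 64*22 - 18/19 = 1408 - 18/19 = 26734/19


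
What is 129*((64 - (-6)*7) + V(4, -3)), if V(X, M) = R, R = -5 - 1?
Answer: 12900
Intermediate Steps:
R = -6
V(X, M) = -6
129*((64 - (-6)*7) + V(4, -3)) = 129*((64 - (-6)*7) - 6) = 129*((64 - 1*(-42)) - 6) = 129*((64 + 42) - 6) = 129*(106 - 6) = 129*100 = 12900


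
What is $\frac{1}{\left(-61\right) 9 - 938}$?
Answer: $- \frac{1}{1487} \approx -0.00067249$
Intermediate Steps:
$\frac{1}{\left(-61\right) 9 - 938} = \frac{1}{-549 - 938} = \frac{1}{-1487} = - \frac{1}{1487}$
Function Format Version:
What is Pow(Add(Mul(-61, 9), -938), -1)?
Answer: Rational(-1, 1487) ≈ -0.00067249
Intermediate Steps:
Pow(Add(Mul(-61, 9), -938), -1) = Pow(Add(-549, -938), -1) = Pow(-1487, -1) = Rational(-1, 1487)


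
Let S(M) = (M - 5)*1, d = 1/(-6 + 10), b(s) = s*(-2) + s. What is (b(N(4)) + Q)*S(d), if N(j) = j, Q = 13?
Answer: -171/4 ≈ -42.750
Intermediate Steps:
b(s) = -s (b(s) = -2*s + s = -s)
d = 1/4 ≈ 0.25000
S(M) = -5 + M (S(M) = (-5 + M)*1 = -5 + M)
(b(N(4)) + Q)*S(d) = (-1*4 + 13)*(-5 + 1/4) = (-4 + 13)*(-19/4) = 9*(-19/4) = -171/4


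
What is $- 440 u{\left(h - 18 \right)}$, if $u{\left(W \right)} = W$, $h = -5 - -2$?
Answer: $9240$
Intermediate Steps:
$h = -3$ ($h = -5 + 2 = -3$)
$- 440 u{\left(h - 18 \right)} = - 440 \left(-3 - 18\right) = \left(-440\right) \left(-21\right) = 9240$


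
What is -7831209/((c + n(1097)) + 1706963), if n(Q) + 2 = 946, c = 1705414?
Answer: -7831209/3413321 ≈ -2.2943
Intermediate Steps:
n(Q) = 944 (n(Q) = -2 + 946 = 944)
-7831209/((c + n(1097)) + 1706963) = -7831209/((1705414 + 944) + 1706963) = -7831209/(1706358 + 1706963) = -7831209/3413321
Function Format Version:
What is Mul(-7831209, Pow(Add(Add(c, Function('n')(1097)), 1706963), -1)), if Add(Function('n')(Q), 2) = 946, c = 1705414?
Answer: Rational(-7831209, 3413321) ≈ -2.2943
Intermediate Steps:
Function('n')(Q) = 944 (Function('n')(Q) = Add(-2, 946) = 944)
Mul(-7831209, Pow(Add(Add(c, Function('n')(1097)), 1706963), -1)) = Mul(-7831209, Pow(Add(Add(1705414, 944), 1706963), -1)) = Mul(-7831209, Pow(Add(1706358, 1706963), -1)) = Mul(-7831209, Pow(3413321, -1)) = Mul(-7831209, Rational(1, 3413321)) = Rational(-7831209, 3413321)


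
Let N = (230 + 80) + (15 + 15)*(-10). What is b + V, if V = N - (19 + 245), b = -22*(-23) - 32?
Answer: 220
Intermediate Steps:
N = 10 (N = 310 + 30*(-10) = 310 - 300 = 10)
b = 474 (b = 506 - 32 = 474)
V = -254 (V = 10 - (19 + 245) = 10 - 1*264 = 10 - 264 = -254)
b + V = 474 - 254 = 220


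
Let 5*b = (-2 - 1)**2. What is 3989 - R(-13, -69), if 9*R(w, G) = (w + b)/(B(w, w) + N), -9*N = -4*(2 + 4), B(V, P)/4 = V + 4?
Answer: 1495861/375 ≈ 3989.0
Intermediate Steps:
B(V, P) = 16 + 4*V (B(V, P) = 4*(V + 4) = 4*(4 + V) = 16 + 4*V)
N = 8/3 (N = -(-4)*(2 + 4)/9 = -(-4)*6/9 = -1/9*(-24) = 8/3 ≈ 2.6667)
b = 9/5 (b = (-2 - 1)**2/5 = (1/5)*(-3)**2 = (1/5)*9 = 9/5 ≈ 1.8000)
R(w, G) = (9/5 + w)/(9*(56/3 + 4*w)) (R(w, G) = ((w + 9/5)/((16 + 4*w) + 8/3))/9 = ((9/5 + w)/(56/3 + 4*w))/9 = (9/5 + w)/(9*(56/3 + 4*w)))
3989 - R(-13, -69) = 3989 - (9 + 5*(-13))/(60*(14 + 3*(-13))) = 3989 - (9 - 65)/(60*(14 - 39)) = 3989 - (-56)/(60*(-25)) = 3989 - (-1)*(-56)/(60*25) = 3989 - 1*14/375 = 3989 - 14/375 = 1495861/375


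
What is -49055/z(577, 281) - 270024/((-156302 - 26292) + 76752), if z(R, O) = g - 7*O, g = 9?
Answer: 260035741/9419938 ≈ 27.605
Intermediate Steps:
z(R, O) = 9 - 7*O
-49055/z(577, 281) - 270024/((-156302 - 26292) + 76752) = -49055/(9 - 7*281) - 270024/((-156302 - 26292) + 76752) = -49055/(9 - 1967) - 270024/(-182594 + 76752) = -49055/(-1958) - 270024/(-105842) = -49055*(-1/1958) - 270024*(-1/105842) = 49055/1958 + 135012/52921 = 260035741/9419938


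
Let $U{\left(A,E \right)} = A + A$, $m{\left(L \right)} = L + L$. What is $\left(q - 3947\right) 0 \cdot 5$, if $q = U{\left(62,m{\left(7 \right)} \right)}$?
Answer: $0$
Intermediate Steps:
$m{\left(L \right)} = 2 L$
$U{\left(A,E \right)} = 2 A$
$q = 124$ ($q = 2 \cdot 62 = 124$)
$\left(q - 3947\right) 0 \cdot 5 = \left(124 - 3947\right) 0 \cdot 5 = \left(124 - 3947\right) 0 = \left(-3823\right) 0 = 0$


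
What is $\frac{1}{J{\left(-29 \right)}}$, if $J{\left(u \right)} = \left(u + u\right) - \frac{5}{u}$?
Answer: $- \frac{29}{1677} \approx -0.017293$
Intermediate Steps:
$J{\left(u \right)} = - \frac{5}{u} + 2 u$ ($J{\left(u \right)} = 2 u - \frac{5}{u} = - \frac{5}{u} + 2 u$)
$\frac{1}{J{\left(-29 \right)}} = \frac{1}{- \frac{5}{-29} + 2 \left(-29\right)} = \frac{1}{\left(-5\right) \left(- \frac{1}{29}\right) - 58} = \frac{1}{\frac{5}{29} - 58} = \frac{1}{- \frac{1677}{29}} = - \frac{29}{1677}$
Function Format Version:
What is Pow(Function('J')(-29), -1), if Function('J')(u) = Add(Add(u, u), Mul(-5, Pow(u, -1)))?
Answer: Rational(-29, 1677) ≈ -0.017293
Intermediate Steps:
Function('J')(u) = Add(Mul(-5, Pow(u, -1)), Mul(2, u)) (Function('J')(u) = Add(Mul(2, u), Mul(-5, Pow(u, -1))) = Add(Mul(-5, Pow(u, -1)), Mul(2, u)))
Pow(Function('J')(-29), -1) = Pow(Add(Mul(-5, Pow(-29, -1)), Mul(2, -29)), -1) = Pow(Add(Mul(-5, Rational(-1, 29)), -58), -1) = Pow(Add(Rational(5, 29), -58), -1) = Pow(Rational(-1677, 29), -1) = Rational(-29, 1677)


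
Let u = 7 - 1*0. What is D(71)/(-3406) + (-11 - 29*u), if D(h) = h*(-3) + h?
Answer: -364371/1703 ≈ -213.96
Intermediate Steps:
D(h) = -2*h (D(h) = -3*h + h = -2*h)
u = 7 (u = 7 + 0 = 7)
D(71)/(-3406) + (-11 - 29*u) = -2*71/(-3406) + (-11 - 29*7) = -142*(-1/3406) + (-11 - 203) = 71/1703 - 214 = -364371/1703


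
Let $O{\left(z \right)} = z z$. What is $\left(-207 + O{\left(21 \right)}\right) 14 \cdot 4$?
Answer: $13104$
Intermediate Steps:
$O{\left(z \right)} = z^{2}$
$\left(-207 + O{\left(21 \right)}\right) 14 \cdot 4 = \left(-207 + 21^{2}\right) 14 \cdot 4 = \left(-207 + 441\right) 56 = 234 \cdot 56 = 13104$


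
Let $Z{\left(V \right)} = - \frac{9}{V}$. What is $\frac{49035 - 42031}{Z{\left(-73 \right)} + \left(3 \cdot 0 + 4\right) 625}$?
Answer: $\frac{511292}{182509} \approx 2.8015$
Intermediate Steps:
$\frac{49035 - 42031}{Z{\left(-73 \right)} + \left(3 \cdot 0 + 4\right) 625} = \frac{49035 - 42031}{- \frac{9}{-73} + \left(3 \cdot 0 + 4\right) 625} = \frac{7004}{\left(-9\right) \left(- \frac{1}{73}\right) + \left(0 + 4\right) 625} = \frac{7004}{\frac{9}{73} + 4 \cdot 625} = \frac{7004}{\frac{9}{73} + 2500} = \frac{7004}{\frac{182509}{73}} = 7004 \cdot \frac{73}{182509} = \frac{511292}{182509}$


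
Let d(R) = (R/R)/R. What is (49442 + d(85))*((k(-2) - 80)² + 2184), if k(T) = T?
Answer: 2202147204/5 ≈ 4.4043e+8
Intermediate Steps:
d(R) = 1/R
(49442 + d(85))*((k(-2) - 80)² + 2184) = (49442 + 1/85)*((-2 - 80)² + 2184) = (49442 + 1/85)*((-82)² + 2184) = 4202571*(6724 + 2184)/85 = (4202571/85)*8908 = 2202147204/5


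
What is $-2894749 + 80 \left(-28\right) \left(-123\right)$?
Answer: $-2619229$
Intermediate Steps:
$-2894749 + 80 \left(-28\right) \left(-123\right) = -2894749 - -275520 = -2894749 + 275520 = -2619229$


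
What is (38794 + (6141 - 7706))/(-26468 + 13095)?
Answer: -37229/13373 ≈ -2.7839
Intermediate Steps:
(38794 + (6141 - 7706))/(-26468 + 13095) = (38794 - 1565)/(-13373) = 37229*(-1/13373) = -37229/13373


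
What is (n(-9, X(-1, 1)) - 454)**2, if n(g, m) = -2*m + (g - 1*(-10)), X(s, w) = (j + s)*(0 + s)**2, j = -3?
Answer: 198025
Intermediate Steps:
X(s, w) = s**2*(-3 + s) (X(s, w) = (-3 + s)*(0 + s)**2 = (-3 + s)*s**2 = s**2*(-3 + s))
n(g, m) = 10 + g - 2*m (n(g, m) = -2*m + (g + 10) = -2*m + (10 + g) = 10 + g - 2*m)
(n(-9, X(-1, 1)) - 454)**2 = ((10 - 9 - 2*(-1)**2*(-3 - 1)) - 454)**2 = ((10 - 9 - 2*(-4)) - 454)**2 = ((10 - 9 + 8) - 454)**2 = (9 - 454)**2 = (-445)**2 = 198025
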